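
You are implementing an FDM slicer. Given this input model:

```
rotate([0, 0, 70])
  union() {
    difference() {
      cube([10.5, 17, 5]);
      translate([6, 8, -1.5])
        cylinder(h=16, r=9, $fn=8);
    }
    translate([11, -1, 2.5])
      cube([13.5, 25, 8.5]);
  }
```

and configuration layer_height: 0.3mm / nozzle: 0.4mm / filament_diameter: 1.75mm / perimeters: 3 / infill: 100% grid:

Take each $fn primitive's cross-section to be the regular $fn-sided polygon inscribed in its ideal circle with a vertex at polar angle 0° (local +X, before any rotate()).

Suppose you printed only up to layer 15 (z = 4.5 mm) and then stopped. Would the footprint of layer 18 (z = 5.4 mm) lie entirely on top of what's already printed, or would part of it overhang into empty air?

entirely on top

Compare the two slices. At z = 4.5: the cube is present — its section is the full 10.5×17 rectangle (area 178.50 mm²); the r=9 cylinder at (6, 8) contributes a regular 8-gon of circumradius 9 (area = (8/2)·9.000²·sin(360°/8) = 229.10 mm²); Taking the first minus the rest: starting from the 10.5×17 cube (178.50 mm²), the r=9 cylinder at (6, 8) partially overlaps it — only the 163.29 mm² overlap (of its 229.10 mm²) is removed, clipping the outline — area = 15.21 mm²; the cube at (11, -1) (footprint 13.5×25) is included at this height (area 337.50 mm²); Taking the union: the 2 present regions are separate (no shared area or edge), so areas and boundary lengths simply add and each stays a separate island — area = 352.71 mm²; (rotated 70° about Z; rotation is an isometry so areas/perimeters/island counts are preserved). At z = 5.4: the cube does not reach this height (z outside [0, 5]); the r=9 cylinder at (6, 8) contributes a regular 8-gon of circumradius 9 (area = (8/2)·9.000²·sin(360°/8) = 229.10 mm²); After the difference (first − rest): the first operand is absent here, so nothing remains; the cube at (11, -1) (footprint 13.5×25) is included at this height (area 337.50 mm²); Merging all regions: only the 13.5×25 cube at (11, -1) is present, so the union is just that shape — area = 337.50 mm²; (rotated 70° about Z; rotation is an isometry so areas/perimeters/island counts are preserved). Checking containment: the cross-section at z = 5.4 is a subset of the cross-section at z = 4.5.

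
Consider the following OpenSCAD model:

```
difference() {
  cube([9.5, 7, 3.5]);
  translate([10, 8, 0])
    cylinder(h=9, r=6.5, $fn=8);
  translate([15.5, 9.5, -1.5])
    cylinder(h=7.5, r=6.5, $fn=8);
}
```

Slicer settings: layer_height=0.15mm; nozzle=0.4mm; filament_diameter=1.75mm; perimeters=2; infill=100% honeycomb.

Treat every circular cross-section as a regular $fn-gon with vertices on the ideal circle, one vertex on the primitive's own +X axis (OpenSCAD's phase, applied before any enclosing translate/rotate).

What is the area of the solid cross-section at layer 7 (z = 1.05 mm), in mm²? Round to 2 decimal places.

45.62 mm²

At z = 1.05 mm: the cube (footprint 9.5×7) is included at this height (area 66.50 mm²); the cylinder at (10, 8): section is a regular 8-gon, circumradius r=6.5 (area = (8/2)·6.500²·sin(360°/8) = 119.50 mm²); the r=6.5 cylinder at (15.5, 9.5) gives a regular 8-gon of circumradius 6.5 (constant along its height) (area = (8/2)·6.500²·sin(360°/8) = 119.50 mm²); Subtracting the remaining from the first: starting from the 9.5×7 cube (66.50 mm²), the r=6.5 cylinder at (10, 8) partially overlaps it — only the 20.88 mm² overlap (of its 119.50 mm²) is removed, clipping the outline; the r=6.5 cylinder at (15.5, 9.5) misses the remaining region (no effect) — area = 45.62 mm². Overall, the cross-section is a single solid region. Net area = 45.62 mm².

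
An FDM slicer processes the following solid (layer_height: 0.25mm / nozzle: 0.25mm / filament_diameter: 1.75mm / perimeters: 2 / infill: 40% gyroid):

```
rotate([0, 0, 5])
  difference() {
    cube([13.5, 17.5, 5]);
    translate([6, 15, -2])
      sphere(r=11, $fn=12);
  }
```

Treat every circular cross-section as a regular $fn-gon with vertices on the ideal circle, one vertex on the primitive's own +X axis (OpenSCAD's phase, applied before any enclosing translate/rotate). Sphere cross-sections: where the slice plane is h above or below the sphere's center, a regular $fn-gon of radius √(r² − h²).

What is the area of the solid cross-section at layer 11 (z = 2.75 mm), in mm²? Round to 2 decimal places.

83.67 mm²

At z = 2.75 mm: the cube is present — its section is the full 13.5×17.5 rectangle (area 236.25 mm²); the r=11 sphere at (6, 15) slices to a regular 12-gon of circumradius 9.922 (√(r²−h²) with h=4.75 from center) (area = (12/2)·9.922²·sin(360°/12) = 295.31 mm²); Subtracting the remaining from the first: starting from the 13.5×17.5 cube (236.25 mm²), the r=11 sphere at (6, 15) partially overlaps it — only the 152.58 mm² overlap (of its 295.31 mm²) is removed, clipping the outline — area = 83.67 mm²; (rotated 5° about Z; rotation is an isometry so areas/perimeters/island counts are preserved). Overall, the cross-section is a single solid region. Net area = 83.67 mm².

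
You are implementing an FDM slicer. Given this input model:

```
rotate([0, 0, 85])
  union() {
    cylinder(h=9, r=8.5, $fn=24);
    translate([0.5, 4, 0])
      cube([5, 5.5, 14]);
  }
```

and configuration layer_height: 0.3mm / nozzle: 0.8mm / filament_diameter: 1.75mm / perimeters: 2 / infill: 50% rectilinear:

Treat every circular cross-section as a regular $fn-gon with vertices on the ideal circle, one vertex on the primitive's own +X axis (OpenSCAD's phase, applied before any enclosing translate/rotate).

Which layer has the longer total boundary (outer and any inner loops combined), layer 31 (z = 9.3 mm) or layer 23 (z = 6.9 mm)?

Layer 31 (z = 9.3): the cylinder is not intersected at this z (z outside [0, 9]); the cube at (0.5, 4) is present — its section is the full 5×5.5 rectangle (perimeter 21.00 mm); Taking the union: only the 5×5.5 cube at (0.5, 4) is present, so the union is just that shape — boundary = 21.00 mm; (whole slice rotated 85° about Z — lengths, areas and connectivity unchanged). So its perimeter = 21.00 mm. Layer 23 (z = 6.9): the r=8.5 cylinder gives a regular 24-gon of circumradius 8.5 (constant along its height) (perimeter = 2·24·8.500·sin(180°/24) = 53.25 mm); the cube at (0.5, 4) is present — its section is the full 5×5.5 rectangle (perimeter 21.00 mm); Combining (union): the regions partially overlap (shared area 18.71 mm²), so the edge portions inside another operand are dropped and the merged outline is re-measured after clipping — boundary = 56.91 mm; (whole slice rotated 85° about Z — lengths, areas and connectivity unchanged). So its perimeter = 56.91 mm. Layer 23 is larger (56.91 vs 21.00 mm).

layer 23 (z = 6.9 mm)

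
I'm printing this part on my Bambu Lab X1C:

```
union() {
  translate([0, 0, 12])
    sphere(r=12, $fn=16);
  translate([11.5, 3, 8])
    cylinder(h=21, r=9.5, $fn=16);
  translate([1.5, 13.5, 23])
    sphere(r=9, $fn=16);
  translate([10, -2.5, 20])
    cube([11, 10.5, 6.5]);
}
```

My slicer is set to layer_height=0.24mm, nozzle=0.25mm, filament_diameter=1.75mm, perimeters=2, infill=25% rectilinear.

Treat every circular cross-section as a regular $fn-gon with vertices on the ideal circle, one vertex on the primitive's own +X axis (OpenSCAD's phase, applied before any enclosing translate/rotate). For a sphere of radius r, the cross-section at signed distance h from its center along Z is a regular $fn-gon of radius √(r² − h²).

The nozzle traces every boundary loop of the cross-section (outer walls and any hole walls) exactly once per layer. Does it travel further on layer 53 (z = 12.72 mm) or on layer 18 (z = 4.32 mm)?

layer 53 (z = 12.72 mm)

Layer 53 (z = 12.72): the r=12 sphere slices to a regular 16-gon of circumradius 11.978 (√(r²−h²) with h=0.72 from center) (perimeter = 2·16·11.978·sin(180°/16) = 74.78 mm); the r=9.5 cylinder at (11.5, 3) contributes a regular 16-gon of circumradius 9.5 (perimeter = 2·16·9.500·sin(180°/16) = 59.31 mm); the sphere at (1.5, 13.5) is not intersected at this z (|z−center|=10.280 > r=9); the cube at (10, -2.5) is not intersected at this z (z outside [20, 26.5]); Merging all regions: the regions partially overlap (shared area 113.46 mm²), so the edge portions inside another operand are dropped and the merged outline is re-measured after clipping — boundary = 92.99 mm. So its perimeter = 92.99 mm. Layer 18 (z = 4.32): the r=12 sphere contributes a regular 16-gon of circumradius √(12²−7.68²) = 9.220 (perimeter = 2·16·9.220·sin(180°/16) = 57.56 mm); the cylinder at (11.5, 3) is absent (z outside [8, 29]); the sphere at (1.5, 13.5) is absent (|z−center|=18.680 > r=9); the cube at (10, -2.5) is absent (z outside [20, 26.5]); Combining (union): only the r=12 sphere is present, so the union is just that shape — boundary = 57.56 mm. So its perimeter = 57.56 mm. Layer 53 is larger (92.99 vs 57.56 mm).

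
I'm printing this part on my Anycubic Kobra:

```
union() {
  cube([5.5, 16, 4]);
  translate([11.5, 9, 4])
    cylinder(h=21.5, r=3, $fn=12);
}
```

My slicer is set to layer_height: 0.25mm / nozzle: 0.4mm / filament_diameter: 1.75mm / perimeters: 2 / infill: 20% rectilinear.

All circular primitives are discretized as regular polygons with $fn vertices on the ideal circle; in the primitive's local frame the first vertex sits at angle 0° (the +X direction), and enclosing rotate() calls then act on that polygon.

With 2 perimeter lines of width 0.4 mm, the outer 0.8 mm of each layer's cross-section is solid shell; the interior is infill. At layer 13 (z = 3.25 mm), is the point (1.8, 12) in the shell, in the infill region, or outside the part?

At z = 3.25 mm: the 5.5×16 cube contributes its full rectangle; the cylinder at (11.5, 9) is not intersected at this z (z outside [4, 25.5]); Combining (union): only the 5.5×16 cube is present, so the union is just that shape — 1 connected region. Overall, the cross-section is a single solid region. The nearest boundary edge runs (0.00, 16.00)→(0.00, 0.00); distance from the point to it = 1.80 mm. The point is inside the cross-section and 1.80 mm from the nearest boundary — more than the 0.8 mm shell width (2 × 0.4), so it's in the infill interior.

infill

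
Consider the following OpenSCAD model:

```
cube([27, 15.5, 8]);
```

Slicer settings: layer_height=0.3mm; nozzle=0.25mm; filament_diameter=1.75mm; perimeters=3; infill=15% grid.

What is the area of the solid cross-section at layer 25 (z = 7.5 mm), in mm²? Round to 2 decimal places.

418.50 mm²

At z = 7.5 mm: the cube (footprint 27×15.5) is included at this height (area 418.50 mm²). Overall, the cross-section is a single solid region. Net area = 418.50 mm².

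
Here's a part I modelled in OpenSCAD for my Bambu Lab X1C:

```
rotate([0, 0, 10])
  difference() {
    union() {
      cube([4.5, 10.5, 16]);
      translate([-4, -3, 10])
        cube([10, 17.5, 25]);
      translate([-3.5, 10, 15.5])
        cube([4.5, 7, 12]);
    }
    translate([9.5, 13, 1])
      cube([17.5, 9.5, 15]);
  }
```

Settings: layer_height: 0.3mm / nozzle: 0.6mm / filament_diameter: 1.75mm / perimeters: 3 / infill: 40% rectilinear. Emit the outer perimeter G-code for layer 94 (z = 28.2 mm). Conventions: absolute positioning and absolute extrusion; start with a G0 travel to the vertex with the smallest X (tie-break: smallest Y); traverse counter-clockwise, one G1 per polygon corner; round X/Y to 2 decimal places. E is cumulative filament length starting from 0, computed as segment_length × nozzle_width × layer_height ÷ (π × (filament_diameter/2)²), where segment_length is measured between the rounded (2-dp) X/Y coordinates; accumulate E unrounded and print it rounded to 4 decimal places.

At z = 28.2 mm: the cube is absent (z outside [0, 16]); the cube at (-4, -3) (footprint 10×17.5) is included at this height; the cube at (-3.5, 10) does not reach this height (z outside [15.5, 27.5]); Merging all regions: only the 10×17.5 cube at (-4, -3) is present, so the union is just that shape — 1 connected region; the cube at (9.5, 13) is absent (z outside [1, 16]); After the difference (first − rest): none of the subtracted shapes is present at this height, so that combined region is unchanged — 1 connected region; (rotated 10° about Z; rotation is an isometry so areas/perimeters/island counts are preserved). The outline is a single polygon with 4 vertices. Extrusion per mm of travel: 0.6 × 0.3 / (π × 0.875²) = 0.074835. Accumulating E over each segment gives final E = 4.1163.

G0 X-6.46 Y13.59 Z28.20
G1 X-3.42 Y-3.65 E1.3101
G1 X6.43 Y-1.91 E2.0586
G1 X3.39 Y15.32 E3.3679
G1 X-6.46 Y13.59 E4.1163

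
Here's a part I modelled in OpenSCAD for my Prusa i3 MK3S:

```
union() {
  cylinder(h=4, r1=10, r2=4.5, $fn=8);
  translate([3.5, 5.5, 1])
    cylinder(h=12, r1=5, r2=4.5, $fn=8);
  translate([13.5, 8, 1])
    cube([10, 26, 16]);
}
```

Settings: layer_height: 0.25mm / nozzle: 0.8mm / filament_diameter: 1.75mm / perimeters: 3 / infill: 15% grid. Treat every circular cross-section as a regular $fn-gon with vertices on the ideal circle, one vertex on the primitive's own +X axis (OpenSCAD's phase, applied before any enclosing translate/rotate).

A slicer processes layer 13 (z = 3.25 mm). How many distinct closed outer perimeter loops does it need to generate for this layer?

At z = 3.25 mm: the cone: at t=0.812 of its height the radius interpolates to r₁+(r₂−r₁)t = 5.531, giving a regular 8-gon of that circumradius; the cone at (3.5, 5.5) (r1=5→r2=4.5) has section circumradius 4.906 here — a regular 8-gon; the cube at (13.5, 8) (footprint 10×26) is included at this height; Merging all regions: the regions partially overlap (shared area 17.40 mm²), so overlapping operands fuse into one piece — 2 connected regions. The result has 2 disconnected regions.

2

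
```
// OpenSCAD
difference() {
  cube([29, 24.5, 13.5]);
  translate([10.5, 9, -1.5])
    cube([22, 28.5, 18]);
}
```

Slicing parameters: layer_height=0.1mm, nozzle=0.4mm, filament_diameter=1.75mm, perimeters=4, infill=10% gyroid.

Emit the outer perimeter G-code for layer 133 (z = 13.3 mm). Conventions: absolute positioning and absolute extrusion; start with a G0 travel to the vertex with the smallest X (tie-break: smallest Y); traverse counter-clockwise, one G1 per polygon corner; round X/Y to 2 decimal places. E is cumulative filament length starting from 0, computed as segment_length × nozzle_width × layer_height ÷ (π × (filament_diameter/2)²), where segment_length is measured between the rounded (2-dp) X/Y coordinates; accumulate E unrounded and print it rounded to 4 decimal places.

G0 X0.00 Y0.00 Z13.30
G1 X29.00 Y0.00 E0.4823
G1 X29.00 Y9.00 E0.6319
G1 X10.50 Y9.00 E0.9396
G1 X10.50 Y24.50 E1.1974
G1 X0.00 Y24.50 E1.3720
G1 X0.00 Y0.00 E1.7794

At z = 13.3 mm: the cube is present — its section is the full 29×24.5 rectangle; the cube at (10.5, 9) (footprint 22×28.5) is included at this height; Taking the first minus the rest: starting from the 29×24.5 cube, the 22×28.5 cube at (10.5, 9) partially overlaps it — only the 286.75 mm² overlap (of its 627.00 mm²) is removed, clipping the outline — 1 connected region. The outline is a single polygon with 6 vertices. Extrusion per mm of travel: 0.4 × 0.1 / (π × 0.875²) = 0.016630. Accumulating E over each segment gives final E = 1.7794.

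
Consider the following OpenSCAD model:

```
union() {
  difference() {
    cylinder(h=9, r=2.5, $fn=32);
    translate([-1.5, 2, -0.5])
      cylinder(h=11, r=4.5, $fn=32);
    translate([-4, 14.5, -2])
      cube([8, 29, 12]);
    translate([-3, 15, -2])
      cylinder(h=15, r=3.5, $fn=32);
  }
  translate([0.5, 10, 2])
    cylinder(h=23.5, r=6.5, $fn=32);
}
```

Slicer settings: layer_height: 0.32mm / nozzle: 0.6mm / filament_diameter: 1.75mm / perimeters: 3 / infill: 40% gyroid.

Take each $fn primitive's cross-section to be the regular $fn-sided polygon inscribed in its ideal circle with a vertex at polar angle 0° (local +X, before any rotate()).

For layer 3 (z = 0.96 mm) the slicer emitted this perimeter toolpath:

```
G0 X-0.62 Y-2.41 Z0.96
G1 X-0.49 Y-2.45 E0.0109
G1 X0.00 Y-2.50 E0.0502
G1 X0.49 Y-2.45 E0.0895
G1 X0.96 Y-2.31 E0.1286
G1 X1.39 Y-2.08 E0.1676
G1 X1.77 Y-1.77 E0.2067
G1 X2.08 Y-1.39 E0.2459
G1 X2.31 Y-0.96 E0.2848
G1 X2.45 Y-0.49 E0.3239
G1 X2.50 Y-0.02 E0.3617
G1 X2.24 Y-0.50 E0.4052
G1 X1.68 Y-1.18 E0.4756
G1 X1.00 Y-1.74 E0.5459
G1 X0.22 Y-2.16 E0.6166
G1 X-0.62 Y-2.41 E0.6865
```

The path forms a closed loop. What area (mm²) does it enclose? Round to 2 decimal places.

Apply the shoelace formula to the sequence of (X, Y) vertices; enclosed area = 1.44 mm².

1.44 mm²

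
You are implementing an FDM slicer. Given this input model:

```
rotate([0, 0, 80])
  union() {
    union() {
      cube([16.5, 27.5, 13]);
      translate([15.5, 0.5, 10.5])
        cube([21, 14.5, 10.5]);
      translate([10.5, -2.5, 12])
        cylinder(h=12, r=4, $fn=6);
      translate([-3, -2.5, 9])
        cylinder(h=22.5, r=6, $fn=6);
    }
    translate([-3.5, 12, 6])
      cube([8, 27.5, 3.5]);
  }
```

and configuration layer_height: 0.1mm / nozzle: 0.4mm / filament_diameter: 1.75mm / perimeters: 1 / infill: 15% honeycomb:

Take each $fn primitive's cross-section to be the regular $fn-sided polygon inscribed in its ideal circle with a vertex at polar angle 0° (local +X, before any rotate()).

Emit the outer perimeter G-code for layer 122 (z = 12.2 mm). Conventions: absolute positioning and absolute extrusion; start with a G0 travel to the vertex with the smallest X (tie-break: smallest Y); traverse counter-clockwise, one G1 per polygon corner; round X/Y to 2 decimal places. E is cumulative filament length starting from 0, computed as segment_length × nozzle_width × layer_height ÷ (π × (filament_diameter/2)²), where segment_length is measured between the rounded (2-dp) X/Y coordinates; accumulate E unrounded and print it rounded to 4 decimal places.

At z = 12.2 mm: the 16.5×27.5 cube contributes its full rectangle; the cube at (15.5, 0.5) is present — its section is the full 21×14.5 rectangle; the cylinder at (10.5, -2.5): section is a regular 6-gon, circumradius r=4; the r=6 cylinder at (-3, -2.5) gives a regular 6-gon of circumradius 6 (constant along its height); Taking the union: the regions partially overlap (shared area 20.99 mm²), so overlapping operands fuse into one piece — 1 connected region; the cube at (-3.5, 12) is absent (z outside [6, 9.5]); Merging all regions: only the result so far is present, so the union is just that shape — 1 connected region; (whole slice rotated 80° about Z — lengths, areas and connectivity unchanged). The outline is a single polygon with 20 vertices. Extrusion per mm of travel: 0.4 × 0.1 / (π × 0.875²) = 0.016630. Accumulating E over each segment gives final E = 2.8152.

G0 X-27.08 Y4.78 Z12.20
G1 X-2.66 Y0.47 E0.4124
G1 X-3.70 Y-5.44 E0.5122
G1 X0.90 Y-9.30 E0.6120
G1 X6.54 Y-7.25 E0.7118
G1 X7.58 Y-1.34 E0.8116
G1 X2.98 Y2.52 E0.9115
G1 X0.27 Y1.53 E0.9595
G1 X1.38 Y7.82 E1.0657
G1 X3.59 Y5.97 E1.1136
G1 X7.35 Y7.34 E1.1802
G1 X8.04 Y11.27 E1.2465
G1 X4.98 Y13.85 E1.3131
G1 X2.27 Y12.86 E1.3611
G1 X2.87 Y16.25 E1.4183
G1 X2.37 Y16.34 E1.4268
G1 X5.85 Y36.03 E1.7593
G1 X-8.43 Y38.55 E2.0004
G1 X-11.91 Y18.85 E2.3331
G1 X-24.22 Y21.02 E2.5410
G1 X-27.08 Y4.78 E2.8152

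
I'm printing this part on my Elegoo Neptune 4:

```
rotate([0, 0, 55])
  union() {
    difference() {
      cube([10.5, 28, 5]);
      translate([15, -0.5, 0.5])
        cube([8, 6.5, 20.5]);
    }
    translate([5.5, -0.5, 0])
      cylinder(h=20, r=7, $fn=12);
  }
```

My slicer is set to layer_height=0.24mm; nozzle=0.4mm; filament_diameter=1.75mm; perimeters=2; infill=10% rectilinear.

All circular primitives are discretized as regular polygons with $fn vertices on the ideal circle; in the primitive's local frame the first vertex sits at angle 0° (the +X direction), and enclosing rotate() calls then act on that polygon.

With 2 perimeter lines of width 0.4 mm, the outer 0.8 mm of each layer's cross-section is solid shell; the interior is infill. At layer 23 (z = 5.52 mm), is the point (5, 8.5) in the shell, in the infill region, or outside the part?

At z = 5.52 mm: the cube does not reach this height (z outside [0, 5]); the cube at (15, -0.5) (footprint 8×6.5) is included at this height; After the difference (first − rest): the first operand is absent here, so nothing remains; the r=7 cylinder at (5.5, -0.5) contributes a regular 12-gon of circumradius 7; Combining (union): only the r=7 cylinder at (5.5, -0.5) is present, so the union is just that shape — 1 connected region; (rotated 55° about Z; rotation is an isometry so areas/perimeters/island counts are preserved). Overall, the cross-section is a single solid region. Undo the 55° rotation: the query point maps to (9.831, 0.780) in the un-rotated model frame. The nearest boundary edge runs (12.50, -0.50)→(11.56, 3.00); distance from the point to it = 2.25 mm. The point is inside the cross-section and 2.25 mm from the nearest boundary — more than the 0.8 mm shell width (2 × 0.4), so it's in the infill interior.

infill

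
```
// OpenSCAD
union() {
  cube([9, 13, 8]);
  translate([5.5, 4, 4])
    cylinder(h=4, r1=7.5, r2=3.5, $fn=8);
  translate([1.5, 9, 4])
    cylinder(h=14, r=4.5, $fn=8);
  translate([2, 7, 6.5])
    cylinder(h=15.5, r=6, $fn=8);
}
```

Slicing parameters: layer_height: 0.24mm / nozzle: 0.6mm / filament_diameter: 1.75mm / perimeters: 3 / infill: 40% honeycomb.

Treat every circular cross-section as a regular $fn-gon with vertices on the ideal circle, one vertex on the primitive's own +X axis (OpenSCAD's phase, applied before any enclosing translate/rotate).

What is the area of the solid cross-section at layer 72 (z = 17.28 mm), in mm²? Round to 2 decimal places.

105.26 mm²

At z = 17.28 mm: the cube is absent (z outside [0, 8]); the cone at (5.5, 4) does not reach this height (z outside [4, 8]); the r=4.5 cylinder at (1.5, 9) contributes a regular 8-gon of circumradius 4.5 (area = (8/2)·4.500²·sin(360°/8) = 57.28 mm²); the r=6 cylinder at (2, 7) contributes a regular 8-gon of circumradius 6 (area = (8/2)·6.000²·sin(360°/8) = 101.82 mm²); Taking the union: the regions partially overlap — summed areas 159.10 mm² minus the doubly-counted overlap 53.84 mm² gives 105.26 mm² — area = 105.26 mm². Overall, the cross-section is a single solid region. Net area = 105.26 mm².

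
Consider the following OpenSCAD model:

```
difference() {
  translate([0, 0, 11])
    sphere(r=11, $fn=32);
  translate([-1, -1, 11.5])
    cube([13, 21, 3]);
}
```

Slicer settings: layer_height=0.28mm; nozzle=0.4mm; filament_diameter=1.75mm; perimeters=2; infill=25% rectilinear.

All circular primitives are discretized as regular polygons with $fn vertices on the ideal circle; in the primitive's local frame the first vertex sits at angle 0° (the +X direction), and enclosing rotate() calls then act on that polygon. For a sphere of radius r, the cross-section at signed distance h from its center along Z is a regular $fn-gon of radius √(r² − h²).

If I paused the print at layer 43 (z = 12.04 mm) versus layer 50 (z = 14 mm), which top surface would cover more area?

Layer 43 (z = 12.04): the sphere: section is a regular 32-gon, circumradius = √(r²−h²) = √(11²−1.04²) = 10.951 (area = (32/2)·10.951²·sin(360°/32) = 374.32 mm²); the 13×21 cube at (-1, -1) contributes its full rectangle (area 273.00 mm²); Subtracting the remaining from the first: starting from the r=11 sphere (374.32 mm²), the 13×21 cube at (-1, -1) partially overlaps it — only the 116.38 mm² overlap (of its 273.00 mm²) is removed, clipping the outline — area = 257.94 mm². So its area = 257.94 mm². Layer 50 (z = 14): the r=11 sphere slices to a regular 32-gon of circumradius 10.583 (√(r²−h²) with h=3 from center) (area = (32/2)·10.583²·sin(360°/32) = 349.60 mm²); the cube at (-1, -1) is present — its section is the full 13×21 rectangle (area 273.00 mm²); After the difference (first − rest): starting from the r=11 sphere (349.60 mm²), the 13×21 cube at (-1, -1) partially overlaps it — only the 109.47 mm² overlap (of its 273.00 mm²) is removed, clipping the outline — area = 240.13 mm². So its area = 240.13 mm². Layer 43 is larger (257.94 vs 240.13 mm²).

layer 43 (z = 12.04 mm)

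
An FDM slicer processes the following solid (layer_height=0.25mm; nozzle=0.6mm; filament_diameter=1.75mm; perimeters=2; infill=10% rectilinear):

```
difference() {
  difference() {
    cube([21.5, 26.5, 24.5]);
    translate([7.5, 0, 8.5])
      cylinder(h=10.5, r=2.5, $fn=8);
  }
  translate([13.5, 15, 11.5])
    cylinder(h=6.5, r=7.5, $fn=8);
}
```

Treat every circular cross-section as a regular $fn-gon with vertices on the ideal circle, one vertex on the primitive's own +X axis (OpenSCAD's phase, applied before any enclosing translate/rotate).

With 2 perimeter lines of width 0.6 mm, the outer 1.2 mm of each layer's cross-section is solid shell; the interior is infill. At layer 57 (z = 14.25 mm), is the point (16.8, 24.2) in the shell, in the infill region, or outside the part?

infill

At z = 14.25 mm: the cube is present — its section is the full 21.5×26.5 rectangle; the r=2.5 cylinder at (7.5, 0) gives a regular 8-gon of circumradius 2.5 (constant along its height); Taking the first minus the rest: starting from the 21.5×26.5 cube, the r=2.5 cylinder at (7.5, 0) partially overlaps it — only the 8.84 mm² overlap (of its 17.68 mm²) is removed, clipping the outline — 1 connected region; the r=7.5 cylinder at (13.5, 15) contributes a regular 8-gon of circumradius 7.5; Taking the first minus the rest: starting from that combined region, the r=7.5 cylinder at (13.5, 15) lies wholly inside it (removes its full 159.10 mm² and its 45.92 mm outline becomes a hole wall) — 1 connected region with 1 hole. Overall, the cross-section is one region with 1 hole. The nearest boundary edge runs (0.00, 26.50)→(21.50, 26.50); distance from the point to it = 2.30 mm. The point is inside the cross-section and 2.30 mm from the nearest boundary — more than the 1.2 mm shell width (2 × 0.6), so it's in the infill interior.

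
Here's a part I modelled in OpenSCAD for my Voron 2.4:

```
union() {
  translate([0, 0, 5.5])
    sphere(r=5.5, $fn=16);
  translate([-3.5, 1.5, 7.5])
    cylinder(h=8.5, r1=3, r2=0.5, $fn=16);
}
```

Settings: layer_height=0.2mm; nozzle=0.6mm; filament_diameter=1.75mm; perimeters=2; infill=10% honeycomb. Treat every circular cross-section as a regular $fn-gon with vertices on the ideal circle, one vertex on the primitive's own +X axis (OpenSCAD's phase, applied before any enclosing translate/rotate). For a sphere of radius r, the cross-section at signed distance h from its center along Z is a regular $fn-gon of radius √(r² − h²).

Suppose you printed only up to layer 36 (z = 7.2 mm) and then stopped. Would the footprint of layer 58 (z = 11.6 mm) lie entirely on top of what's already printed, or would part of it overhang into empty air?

part overhangs

Compare the two slices. At z = 7.2: the r=5.5 sphere contributes a regular 16-gon of circumradius √(5.5²−1.7²) = 5.231 (area = (16/2)·5.231²·sin(360°/16) = 83.76 mm²); the cone at (-3.5, 1.5) is absent (z outside [7.5, 16]); Taking the union: only the r=5.5 sphere is present, so the union is just that shape — area = 83.76 mm². At z = 11.6: the sphere is not intersected at this z (|z−center|=6.100 > r=5.5); the cone at (-3.5, 1.5) (r1=3→r2=0.5) has section circumradius 1.794 here — a regular 16-gon (area = (16/2)·1.794²·sin(360°/16) = 9.85 mm²); Combining (union): only the cone at (-3.5, 1.5) is present, so the union is just that shape — area = 9.85 mm². Checking containment: at z = 11.6 the cross-section extends beyond the z = 7.2 cross-section by about 0.79 mm².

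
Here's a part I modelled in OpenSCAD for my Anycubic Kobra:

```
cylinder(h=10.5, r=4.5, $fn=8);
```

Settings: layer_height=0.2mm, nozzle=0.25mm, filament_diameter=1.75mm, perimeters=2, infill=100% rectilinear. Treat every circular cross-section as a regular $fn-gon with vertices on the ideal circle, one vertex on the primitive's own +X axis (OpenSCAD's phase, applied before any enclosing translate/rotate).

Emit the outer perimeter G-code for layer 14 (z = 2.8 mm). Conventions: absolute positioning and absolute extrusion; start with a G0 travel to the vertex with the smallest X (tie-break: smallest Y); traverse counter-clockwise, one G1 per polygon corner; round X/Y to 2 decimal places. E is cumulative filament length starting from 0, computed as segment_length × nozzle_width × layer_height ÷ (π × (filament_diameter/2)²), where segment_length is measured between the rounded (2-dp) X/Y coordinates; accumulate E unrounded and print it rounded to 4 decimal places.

At z = 2.8 mm: the r=4.5 cylinder gives a regular 8-gon of circumradius 4.5 (constant along its height). The outline is a single polygon with 8 vertices. Extrusion per mm of travel: 0.25 × 0.2 / (π × 0.875²) = 0.020788. Accumulating E over each segment gives final E = 0.5726.

G0 X-4.50 Y0.00 Z2.80
G1 X-3.18 Y-3.18 E0.0716
G1 X0.00 Y-4.50 E0.1431
G1 X3.18 Y-3.18 E0.2147
G1 X4.50 Y0.00 E0.2863
G1 X3.18 Y3.18 E0.3579
G1 X0.00 Y4.50 E0.4294
G1 X-3.18 Y3.18 E0.5010
G1 X-4.50 Y0.00 E0.5726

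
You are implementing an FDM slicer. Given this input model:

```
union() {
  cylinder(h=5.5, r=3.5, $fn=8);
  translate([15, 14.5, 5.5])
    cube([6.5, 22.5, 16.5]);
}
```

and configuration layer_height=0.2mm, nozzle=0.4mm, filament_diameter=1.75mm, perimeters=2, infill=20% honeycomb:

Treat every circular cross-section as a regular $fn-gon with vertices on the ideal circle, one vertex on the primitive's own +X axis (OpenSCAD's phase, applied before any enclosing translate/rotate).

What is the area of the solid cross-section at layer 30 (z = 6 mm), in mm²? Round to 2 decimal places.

At z = 6 mm: the cylinder is not intersected at this z (z outside [0, 5.5]); the cube at (15, 14.5) is present — its section is the full 6.5×22.5 rectangle (area 146.25 mm²); Combining (union): only the 6.5×22.5 cube at (15, 14.5) is present, so the union is just that shape — area = 146.25 mm². Overall, the cross-section is a single solid region. Net area = 146.25 mm².

146.25 mm²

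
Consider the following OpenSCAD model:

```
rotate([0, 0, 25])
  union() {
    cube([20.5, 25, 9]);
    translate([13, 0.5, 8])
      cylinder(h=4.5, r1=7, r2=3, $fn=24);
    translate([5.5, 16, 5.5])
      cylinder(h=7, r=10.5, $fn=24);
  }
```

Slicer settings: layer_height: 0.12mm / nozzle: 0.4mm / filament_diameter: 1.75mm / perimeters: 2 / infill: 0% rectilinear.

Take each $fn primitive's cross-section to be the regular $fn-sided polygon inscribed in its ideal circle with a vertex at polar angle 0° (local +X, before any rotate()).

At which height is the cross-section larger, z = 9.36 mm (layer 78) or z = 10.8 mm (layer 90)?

layer 78 (z = 9.36 mm)

Layer 78 (z = 9.36): the cube does not reach this height (z outside [0, 9]); the cone at (13, 0.5): at t=0.302 of its height the radius interpolates to r₁+(r₂−r₁)t = 5.791, giving a regular 24-gon of that circumradius (area = (24/2)·5.791²·sin(360°/24) = 104.16 mm²); the cylinder at (5.5, 16): section is a regular 24-gon, circumradius r=10.5 (area = (24/2)·10.500²·sin(360°/24) = 342.42 mm²); Taking the union: the 2 present regions are separate (no shared area or edge), so areas and boundary lengths simply add and each stays a separate island — area = 446.58 mm²; (rotated 25° about Z; rotation is an isometry so areas/perimeters/island counts are preserved). So its area = 446.58 mm². Layer 90 (z = 10.8): the cube is absent (z outside [0, 9]); the cone at (13, 0.5): at t=0.622 of its height the radius interpolates to r₁+(r₂−r₁)t = 4.511, giving a regular 24-gon of that circumradius (area = (24/2)·4.511²·sin(360°/24) = 63.20 mm²); the r=10.5 cylinder at (5.5, 16) gives a regular 24-gon of circumradius 10.5 (constant along its height) (area = (24/2)·10.500²·sin(360°/24) = 342.42 mm²); Combining (union): the 2 present regions are separate (no shared area or edge), so areas and boundary lengths simply add and each stays a separate island — area = 405.62 mm²; (rotated 25° about Z; rotation is an isometry so areas/perimeters/island counts are preserved). So its area = 405.62 mm². Layer 78 is larger (446.58 vs 405.62 mm²).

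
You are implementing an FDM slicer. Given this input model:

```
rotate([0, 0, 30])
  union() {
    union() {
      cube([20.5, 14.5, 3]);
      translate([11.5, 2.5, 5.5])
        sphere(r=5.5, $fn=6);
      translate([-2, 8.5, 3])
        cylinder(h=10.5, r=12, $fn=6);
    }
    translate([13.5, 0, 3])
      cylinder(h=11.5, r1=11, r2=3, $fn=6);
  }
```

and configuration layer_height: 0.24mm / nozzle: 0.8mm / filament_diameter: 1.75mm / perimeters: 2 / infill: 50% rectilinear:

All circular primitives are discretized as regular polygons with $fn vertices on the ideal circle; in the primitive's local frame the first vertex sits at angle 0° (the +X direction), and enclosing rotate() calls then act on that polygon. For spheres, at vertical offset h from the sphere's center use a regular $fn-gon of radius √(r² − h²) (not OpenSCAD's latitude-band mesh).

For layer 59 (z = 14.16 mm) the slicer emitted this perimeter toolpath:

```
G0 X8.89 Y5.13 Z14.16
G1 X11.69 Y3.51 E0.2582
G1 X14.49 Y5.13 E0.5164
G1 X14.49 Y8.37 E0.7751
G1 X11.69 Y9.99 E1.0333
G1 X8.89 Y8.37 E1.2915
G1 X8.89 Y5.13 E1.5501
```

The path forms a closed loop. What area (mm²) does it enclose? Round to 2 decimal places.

27.22 mm²

Apply the shoelace formula to the sequence of (X, Y) vertices; enclosed area = 27.22 mm².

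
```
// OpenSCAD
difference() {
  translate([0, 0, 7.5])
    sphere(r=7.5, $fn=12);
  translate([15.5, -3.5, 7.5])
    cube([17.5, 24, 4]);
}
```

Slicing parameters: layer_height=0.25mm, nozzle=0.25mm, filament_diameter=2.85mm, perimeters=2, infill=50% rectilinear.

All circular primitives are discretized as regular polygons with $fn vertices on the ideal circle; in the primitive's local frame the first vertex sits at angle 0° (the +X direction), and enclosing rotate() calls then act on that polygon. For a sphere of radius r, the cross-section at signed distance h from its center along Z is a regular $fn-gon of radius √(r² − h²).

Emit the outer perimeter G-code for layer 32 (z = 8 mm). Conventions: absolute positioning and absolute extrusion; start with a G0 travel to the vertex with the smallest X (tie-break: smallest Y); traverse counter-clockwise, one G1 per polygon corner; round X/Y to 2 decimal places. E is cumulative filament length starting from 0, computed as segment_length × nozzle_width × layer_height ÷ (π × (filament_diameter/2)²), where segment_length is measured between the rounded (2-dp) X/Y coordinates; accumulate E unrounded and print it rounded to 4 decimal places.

At z = 8 mm: the sphere: section is a regular 12-gon, circumradius = √(r²−h²) = √(7.5²−0.5²) = 7.483; the 17.5×24 cube at (15.5, -3.5) contributes its full rectangle; Taking the first minus the rest: starting from the r=7.5 sphere, the 17.5×24 cube at (15.5, -3.5) misses the remaining region (no effect) — 1 connected region. The outline is a single polygon with 12 vertices. Extrusion per mm of travel: 0.25 × 0.25 / (π × 1.425²) = 0.009797. Accumulating E over each segment gives final E = 0.4553.

G0 X-7.48 Y0.00 Z8.00
G1 X-6.48 Y-3.74 E0.0379
G1 X-3.74 Y-6.48 E0.0759
G1 X0.00 Y-7.48 E0.1138
G1 X3.74 Y-6.48 E0.1517
G1 X6.48 Y-3.74 E0.1897
G1 X7.48 Y0.00 E0.2276
G1 X6.48 Y3.74 E0.2656
G1 X3.74 Y6.48 E0.3035
G1 X0.00 Y7.48 E0.3415
G1 X-3.74 Y6.48 E0.3794
G1 X-6.48 Y3.74 E0.4174
G1 X-7.48 Y0.00 E0.4553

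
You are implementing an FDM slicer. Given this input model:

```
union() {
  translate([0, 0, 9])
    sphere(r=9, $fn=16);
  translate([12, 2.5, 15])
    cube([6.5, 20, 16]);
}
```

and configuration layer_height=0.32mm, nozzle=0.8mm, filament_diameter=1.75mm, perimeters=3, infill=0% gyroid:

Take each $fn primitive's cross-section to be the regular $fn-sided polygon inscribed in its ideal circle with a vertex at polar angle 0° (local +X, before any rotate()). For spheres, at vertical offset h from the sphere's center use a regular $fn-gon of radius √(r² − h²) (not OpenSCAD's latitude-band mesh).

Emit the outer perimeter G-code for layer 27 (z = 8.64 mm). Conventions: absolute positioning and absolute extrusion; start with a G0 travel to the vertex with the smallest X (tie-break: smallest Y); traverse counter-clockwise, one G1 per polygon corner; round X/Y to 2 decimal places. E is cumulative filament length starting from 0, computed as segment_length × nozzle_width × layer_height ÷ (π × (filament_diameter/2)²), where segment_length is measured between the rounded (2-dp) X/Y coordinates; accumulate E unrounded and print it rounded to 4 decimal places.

G0 X-8.99 Y0.00 Z8.64
G1 X-8.31 Y-3.44 E0.3732
G1 X-6.36 Y-6.36 E0.7469
G1 X-3.44 Y-8.31 E1.1206
G1 X0.00 Y-8.99 E1.4938
G1 X3.44 Y-8.31 E1.8671
G1 X6.36 Y-6.36 E2.2408
G1 X8.31 Y-3.44 E2.6145
G1 X8.99 Y0.00 E2.9877
G1 X8.31 Y3.44 E3.3609
G1 X6.36 Y6.36 E3.7346
G1 X3.44 Y8.31 E4.1083
G1 X0.00 Y8.99 E4.4815
G1 X-3.44 Y8.31 E4.8548
G1 X-6.36 Y6.36 E5.2285
G1 X-8.31 Y3.44 E5.6022
G1 X-8.99 Y0.00 E5.9754

At z = 8.64 mm: the sphere: section is a regular 16-gon, circumradius = √(r²−h²) = √(9²−0.36²) = 8.993; the cube at (12, 2.5) is not intersected at this z (z outside [15, 31]); Taking the union: only the r=9 sphere is present, so the union is just that shape — 1 connected region. The outline is a single polygon with 16 vertices. Extrusion per mm of travel: 0.8 × 0.32 / (π × 0.875²) = 0.106432. Accumulating E over each segment gives final E = 5.9754.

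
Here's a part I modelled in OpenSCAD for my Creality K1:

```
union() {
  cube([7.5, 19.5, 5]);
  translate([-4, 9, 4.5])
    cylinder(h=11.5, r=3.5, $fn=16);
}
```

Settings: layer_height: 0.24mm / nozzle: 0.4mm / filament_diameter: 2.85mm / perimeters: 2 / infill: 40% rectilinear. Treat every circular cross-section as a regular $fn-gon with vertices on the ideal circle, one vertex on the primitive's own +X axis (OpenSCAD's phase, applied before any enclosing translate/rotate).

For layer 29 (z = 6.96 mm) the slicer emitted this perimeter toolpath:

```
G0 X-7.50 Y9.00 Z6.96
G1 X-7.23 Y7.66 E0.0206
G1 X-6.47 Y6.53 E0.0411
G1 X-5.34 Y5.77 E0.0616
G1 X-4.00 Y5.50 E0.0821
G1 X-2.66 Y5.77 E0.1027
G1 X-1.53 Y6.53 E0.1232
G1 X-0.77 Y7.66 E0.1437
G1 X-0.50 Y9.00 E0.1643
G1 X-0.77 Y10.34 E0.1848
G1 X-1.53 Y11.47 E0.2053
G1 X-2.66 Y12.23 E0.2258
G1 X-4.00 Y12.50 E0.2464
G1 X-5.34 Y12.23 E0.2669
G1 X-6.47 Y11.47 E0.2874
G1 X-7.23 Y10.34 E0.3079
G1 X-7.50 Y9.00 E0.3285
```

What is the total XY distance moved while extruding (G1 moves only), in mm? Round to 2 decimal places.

Sum the Euclidean lengths of each G1 segment: total = 21.83 mm.

21.83 mm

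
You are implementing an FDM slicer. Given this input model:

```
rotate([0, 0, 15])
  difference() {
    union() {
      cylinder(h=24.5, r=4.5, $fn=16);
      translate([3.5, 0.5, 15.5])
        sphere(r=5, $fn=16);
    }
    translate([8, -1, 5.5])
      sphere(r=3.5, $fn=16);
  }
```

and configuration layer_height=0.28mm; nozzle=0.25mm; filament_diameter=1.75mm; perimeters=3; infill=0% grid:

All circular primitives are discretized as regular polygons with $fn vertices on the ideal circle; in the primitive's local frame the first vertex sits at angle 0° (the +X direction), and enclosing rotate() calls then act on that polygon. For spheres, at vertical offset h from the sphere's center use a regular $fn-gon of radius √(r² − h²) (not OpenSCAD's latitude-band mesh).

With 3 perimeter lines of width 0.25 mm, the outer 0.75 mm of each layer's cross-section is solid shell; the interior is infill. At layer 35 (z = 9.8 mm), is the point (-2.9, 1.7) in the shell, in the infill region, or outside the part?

At z = 9.8 mm: the r=4.5 cylinder gives a regular 16-gon of circumradius 4.5 (constant along its height); the sphere at (3.5, 0.5) is absent (|z−center|=5.700 > r=5); Merging all regions: only the r=4.5 cylinder is present, so the union is just that shape — 1 connected region; the sphere at (8, -1) is not intersected at this z (|z−center|=4.300 > r=3.5); Taking the first minus the rest: none of the subtracted shapes is present at this height, so the result so far is unchanged — 1 connected region; (whole slice rotated 15° about Z — lengths, areas and connectivity unchanged). Overall, the cross-section is a single solid region. Undo the 15° rotation: the query point maps to (-2.361, 2.393) in the un-rotated model frame. The nearest boundary edge runs (-1.72, 4.16)→(-3.18, 3.18); distance from the point to it = 1.11 mm. The point is inside the cross-section and 1.11 mm from the nearest boundary — more than the 0.75 mm shell width (3 × 0.25), so it's in the infill interior.

infill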